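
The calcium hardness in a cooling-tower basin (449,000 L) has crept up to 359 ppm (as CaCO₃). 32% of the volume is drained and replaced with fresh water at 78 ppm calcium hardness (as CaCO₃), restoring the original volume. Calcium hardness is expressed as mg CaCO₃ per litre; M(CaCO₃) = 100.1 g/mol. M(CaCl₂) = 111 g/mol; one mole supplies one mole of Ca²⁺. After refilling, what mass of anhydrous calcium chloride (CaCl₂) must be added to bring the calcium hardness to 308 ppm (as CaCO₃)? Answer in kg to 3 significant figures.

19.4 kg

After draining 32% and refilling: 359 × 0.68 + 78 × 0.32 = 269.08 ppm.
Deficit to target: 308 − 269.08 = 38.92 mg/L.
As CaCO₃: 38.92 mg/L × 449,000 L = 17,480 g; ÷ 100.1 = 174.6 mol Ca²⁺.
Mass: 174.6 × 111 = 19,380 g.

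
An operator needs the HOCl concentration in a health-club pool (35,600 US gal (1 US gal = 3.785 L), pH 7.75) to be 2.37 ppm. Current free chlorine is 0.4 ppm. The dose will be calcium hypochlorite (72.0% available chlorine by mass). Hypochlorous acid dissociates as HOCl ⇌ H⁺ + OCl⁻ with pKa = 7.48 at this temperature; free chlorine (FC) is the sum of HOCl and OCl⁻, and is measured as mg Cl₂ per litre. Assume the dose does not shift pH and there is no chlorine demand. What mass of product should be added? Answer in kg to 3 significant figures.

1.19 kg

Volume: 35,600 US gal × 3.785 L/gal = 134,746 L.
[OCl⁻]/[HOCl] = 10^(pH − pKa) = 10^(7.75 − 7.48) = 1.862; fraction as HOCl = 1/(1 + 1.862) = 0.3494.
Free chlorine required for 2.37 ppm HOCl: 2.37 / 0.3494 = 6.783 ppm.
FC to add: 6.783 − 0.4 = 6.383 mg/L as Cl₂.
Cl₂ equivalent: 6.383 mg/L × 134,746 L = 860.1 g.
Product at 72.0% available Cl: 860.1 / 0.72 = 1195 g.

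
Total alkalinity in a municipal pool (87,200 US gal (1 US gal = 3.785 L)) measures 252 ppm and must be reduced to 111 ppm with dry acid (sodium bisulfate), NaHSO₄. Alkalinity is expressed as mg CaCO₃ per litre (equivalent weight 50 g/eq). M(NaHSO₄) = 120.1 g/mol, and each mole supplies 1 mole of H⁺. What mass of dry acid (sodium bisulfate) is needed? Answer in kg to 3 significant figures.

Volume: 87,200 US gal × 3.785 L/gal = 330,052 L.
Alkalinity to neutralize: (252 − 111) = 141 mg/L as CaCO₃ × 330,052 L = 46,540 g as CaCO₃.
Equivalents of H⁺ required: 46,540 ÷ 50 g/eq = 930.7 eq = 930.7 mol NaHSO₄.
Mass of NaHSO₄: 930.7 × 120.1 = 111,800 g.

112 kg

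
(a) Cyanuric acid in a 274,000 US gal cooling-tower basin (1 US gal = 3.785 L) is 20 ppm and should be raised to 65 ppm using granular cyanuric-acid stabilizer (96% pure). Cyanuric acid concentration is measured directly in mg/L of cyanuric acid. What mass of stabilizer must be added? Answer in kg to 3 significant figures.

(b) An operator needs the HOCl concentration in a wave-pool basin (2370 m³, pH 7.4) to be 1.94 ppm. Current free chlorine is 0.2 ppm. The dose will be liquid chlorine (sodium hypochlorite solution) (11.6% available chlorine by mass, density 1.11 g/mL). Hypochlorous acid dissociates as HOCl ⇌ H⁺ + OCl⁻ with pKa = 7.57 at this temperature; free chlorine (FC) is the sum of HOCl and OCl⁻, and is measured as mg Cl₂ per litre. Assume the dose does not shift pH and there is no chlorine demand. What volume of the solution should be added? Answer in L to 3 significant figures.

(a) Volume: 274,000 US gal × 3.785 L/gal = 1,037,090 L.
(a) CYA to add: (65 − 20) = 45 mg/L × 1,037,090 L = 46,670 g cyanuric acid.
(a) At 96% purity: 46,670 / 0.96 = 48,610 g product.

(b) Volume: 2370 m³ = 2,370,000 L.
(b) [OCl⁻]/[HOCl] = 10^(pH − pKa) = 10^(7.4 − 7.57) = 0.6761; fraction as HOCl = 1/(1 + 0.6761) = 0.5966.
(b) Free chlorine required for 1.94 ppm HOCl: 1.94 / 0.5966 = 3.252 ppm.
(b) FC to add: 3.252 − 0.2 = 3.052 mg/L as Cl₂.
(b) Cl₂ equivalent: 3.052 mg/L × 2,370,000 L = 7232 g.
(b) Product at 11.6% available Cl: 7232 / 0.116 = 62,350 g.
(b) Volume: 62,350 g ÷ 1.11 g/mL = 56,170 mL.

(a) 48.6 kg; (b) 56.2 L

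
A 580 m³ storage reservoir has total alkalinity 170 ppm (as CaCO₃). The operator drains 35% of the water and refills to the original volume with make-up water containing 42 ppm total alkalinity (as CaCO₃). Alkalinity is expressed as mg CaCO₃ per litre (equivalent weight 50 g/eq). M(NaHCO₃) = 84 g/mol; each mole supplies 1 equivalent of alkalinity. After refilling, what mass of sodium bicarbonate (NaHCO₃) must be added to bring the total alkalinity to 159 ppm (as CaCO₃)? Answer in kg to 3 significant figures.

32.9 kg

Volume: 580 m³ = 580,000 L.
After draining 35% and refilling: 170 × 0.65 + 42 × 0.35 = 125.2 ppm.
Deficit to target: 159 − 125.2 = 33.8 mg/L.
As CaCO₃: 33.8 mg/L × 580,000 L = 19,600 g; ÷ 50 g/eq ÷ 1 = 392.1 mol NaHCO₃.
Mass: 392.1 × 84 = 32,930 g.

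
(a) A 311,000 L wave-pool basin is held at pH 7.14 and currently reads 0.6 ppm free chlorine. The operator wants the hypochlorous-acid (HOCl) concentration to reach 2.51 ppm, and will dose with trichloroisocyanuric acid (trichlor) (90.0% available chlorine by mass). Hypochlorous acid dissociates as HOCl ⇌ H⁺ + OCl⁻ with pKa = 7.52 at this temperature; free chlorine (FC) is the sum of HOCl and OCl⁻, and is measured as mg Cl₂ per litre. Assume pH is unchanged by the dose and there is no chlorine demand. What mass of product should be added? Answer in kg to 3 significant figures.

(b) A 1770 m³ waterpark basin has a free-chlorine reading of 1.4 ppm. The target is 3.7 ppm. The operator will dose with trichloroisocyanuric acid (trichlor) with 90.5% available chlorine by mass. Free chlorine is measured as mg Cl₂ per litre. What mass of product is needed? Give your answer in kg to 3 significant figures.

(a) [OCl⁻]/[HOCl] = 10^(pH − pKa) = 10^(7.14 − 7.52) = 0.4169; fraction as HOCl = 1/(1 + 0.4169) = 0.7058.
(a) Free chlorine required for 2.51 ppm HOCl: 2.51 / 0.7058 = 3.556 ppm.
(a) FC to add: 3.556 − 0.6 = 2.956 mg/L as Cl₂.
(a) Cl₂ equivalent: 2.956 mg/L × 311,000 L = 919.4 g.
(a) Product at 90.0% available Cl: 919.4 / 0.9 = 1022 g.

(b) Volume: 1770 m³ = 1,770,000 L.
(b) Chlorine deficit: 3.7 − 1.4 = 2.3 ppm = 2.3 mg/L as Cl₂.
(b) Cl₂ equivalent needed: 2.3 mg/L × 1,770,000 L = 4,071,000 mg = 4071 g.
(b) Product at 90.5% available chlorine: 4071 / 0.905 = 4498 g.

(a) 1.02 kg; (b) 4.50 kg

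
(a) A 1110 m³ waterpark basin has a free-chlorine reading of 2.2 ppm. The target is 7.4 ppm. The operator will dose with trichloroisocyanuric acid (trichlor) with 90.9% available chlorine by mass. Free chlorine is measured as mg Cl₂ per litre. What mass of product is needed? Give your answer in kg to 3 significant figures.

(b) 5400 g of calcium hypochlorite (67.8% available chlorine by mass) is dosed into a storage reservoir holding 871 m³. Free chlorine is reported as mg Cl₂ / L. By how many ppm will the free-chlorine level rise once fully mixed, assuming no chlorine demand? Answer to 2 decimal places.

(a) Volume: 1110 m³ = 1,110,000 L.
(a) Chlorine deficit: 7.4 − 2.2 = 5.2 ppm = 5.2 mg/L as Cl₂.
(a) Cl₂ equivalent needed: 5.2 mg/L × 1,110,000 L = 5,772,000 mg = 5772 g.
(a) Product at 90.9% available chlorine: 5772 / 0.909 = 6350 g.

(b) Volume: 871 m³ = 871,000 L.
(b) Available chlorine delivered: 5400 g × 0.678 = 3661 g as Cl₂.
(b) Concentration rise: 3661 g / 871,000 L = 4.203 mg/L = 4.20 ppm.

(a) 6.35 kg; (b) 4.20 ppm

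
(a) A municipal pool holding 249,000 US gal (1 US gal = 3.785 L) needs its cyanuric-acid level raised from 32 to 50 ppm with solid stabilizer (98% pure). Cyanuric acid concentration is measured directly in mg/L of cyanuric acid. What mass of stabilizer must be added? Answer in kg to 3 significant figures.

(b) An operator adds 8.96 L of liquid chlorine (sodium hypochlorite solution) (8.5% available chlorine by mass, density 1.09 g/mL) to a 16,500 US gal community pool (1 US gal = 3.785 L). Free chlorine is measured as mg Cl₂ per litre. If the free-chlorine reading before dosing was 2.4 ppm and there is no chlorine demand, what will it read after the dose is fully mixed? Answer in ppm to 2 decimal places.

(a) Volume: 249,000 US gal × 3.785 L/gal = 942,465 L.
(a) CYA to add: (50 − 32) = 18 mg/L × 942,465 L = 16,960 g cyanuric acid.
(a) At 98% purity: 16,960 / 0.98 = 17,310 g product.

(b) Volume: 16,500 US gal × 3.785 L/gal = 62,452 L.
(b) Mass of solution: 8.96 L × 1000 mL/L × 1.09 g/mL = 9766 g.
(b) Available chlorine delivered: 9766 g × 0.085 = 830.1 g as Cl₂.
(b) Concentration rise: 830.1 g / 62,452 L = 13.29 mg/L = 13.29 ppm.
(b) Final FC: 2.4 + 13.29 = 15.69 ppm.

(a) 17.3 kg; (b) 15.69 ppm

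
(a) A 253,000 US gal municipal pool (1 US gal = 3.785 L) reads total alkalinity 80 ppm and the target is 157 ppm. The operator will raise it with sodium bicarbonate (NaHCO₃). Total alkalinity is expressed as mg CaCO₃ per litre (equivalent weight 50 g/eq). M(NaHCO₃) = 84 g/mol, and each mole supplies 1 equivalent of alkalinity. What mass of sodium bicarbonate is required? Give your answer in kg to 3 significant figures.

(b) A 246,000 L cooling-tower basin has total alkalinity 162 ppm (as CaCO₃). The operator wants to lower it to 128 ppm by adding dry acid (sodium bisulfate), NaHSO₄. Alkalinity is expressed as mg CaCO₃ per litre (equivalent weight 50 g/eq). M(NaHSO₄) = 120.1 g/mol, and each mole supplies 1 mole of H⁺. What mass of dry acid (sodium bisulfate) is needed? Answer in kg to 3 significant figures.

(a) 124 kg; (b) 20.1 kg

(a) Volume: 253,000 US gal × 3.785 L/gal = 957,605 L.
(a) Alkalinity to add: (157 − 80) = 77 mg/L as CaCO₃ × 957,605 L = 73,740 g as CaCO₃.
(a) Equivalents: 73,740 g ÷ 50 g/eq = 1475 eq.
(a) NaHCO₃ supplies 1 eq per mole → 1475 mol.
(a) Mass: 1475 mol × 84 g/mol = 123,900 g.

(b) Alkalinity to neutralize: (162 − 128) = 34 mg/L as CaCO₃ × 246,000 L = 8364 g as CaCO₃.
(b) Equivalents of H⁺ required: 8364 ÷ 50 g/eq = 167.3 eq = 167.3 mol NaHSO₄.
(b) Mass of NaHSO₄: 167.3 × 120.1 = 20,090 g.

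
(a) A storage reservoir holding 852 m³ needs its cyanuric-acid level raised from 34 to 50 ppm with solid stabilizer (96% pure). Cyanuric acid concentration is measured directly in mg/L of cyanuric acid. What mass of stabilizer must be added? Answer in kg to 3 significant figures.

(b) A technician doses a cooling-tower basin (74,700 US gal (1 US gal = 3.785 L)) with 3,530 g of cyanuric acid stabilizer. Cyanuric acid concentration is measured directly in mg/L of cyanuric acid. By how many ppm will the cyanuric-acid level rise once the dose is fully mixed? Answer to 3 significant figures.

(a) 14.2 kg; (b) 12.5 ppm

(a) Volume: 852 m³ = 852,000 L.
(a) CYA to add: (50 − 34) = 16 mg/L × 852,000 L = 13,630 g cyanuric acid.
(a) At 96% purity: 13,630 / 0.96 = 14,200 g product.

(b) Volume: 74,700 US gal × 3.785 L/gal = 282,740 L.
(b) Rise: 3,530 g / 282,740 L × 1000 = 12.48 mg/L.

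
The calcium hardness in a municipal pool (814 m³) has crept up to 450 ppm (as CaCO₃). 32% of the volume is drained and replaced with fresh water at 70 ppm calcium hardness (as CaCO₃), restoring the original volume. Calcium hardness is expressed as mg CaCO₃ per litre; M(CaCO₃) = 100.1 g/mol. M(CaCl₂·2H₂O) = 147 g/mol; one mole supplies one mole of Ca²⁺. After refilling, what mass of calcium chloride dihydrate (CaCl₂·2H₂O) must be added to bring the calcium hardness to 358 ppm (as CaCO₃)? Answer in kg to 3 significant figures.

35.4 kg

Volume: 814 m³ = 814,000 L.
After draining 32% and refilling: 450 × 0.68 + 70 × 0.32 = 328.4 ppm.
Deficit to target: 358 − 328.4 = 29.6 mg/L.
As CaCO₃: 29.6 mg/L × 814,000 L = 24,090 g; ÷ 100.1 = 240.7 mol Ca²⁺.
Mass: 240.7 × 147 = 35,380 g.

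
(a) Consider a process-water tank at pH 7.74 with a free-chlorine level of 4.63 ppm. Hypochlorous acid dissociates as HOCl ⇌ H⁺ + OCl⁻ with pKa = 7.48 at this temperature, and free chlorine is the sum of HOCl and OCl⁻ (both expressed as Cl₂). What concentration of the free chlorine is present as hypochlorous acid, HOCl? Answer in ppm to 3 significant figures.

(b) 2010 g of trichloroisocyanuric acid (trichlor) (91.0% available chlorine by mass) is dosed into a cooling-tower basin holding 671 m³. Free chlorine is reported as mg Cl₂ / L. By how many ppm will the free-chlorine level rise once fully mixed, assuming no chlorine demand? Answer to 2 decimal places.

(a) 1.64 ppm; (b) 2.73 ppm

(a) [OCl⁻]/[HOCl] = 10^(pH − pKa) = 10^(7.74 − 7.48) = 10^0.26 = 1.82.
(a) Fraction as HOCl = 1 / (1 + 1.82) = 0.3546.
(a) HOCl = 0.3546 × 4.63 ppm = 1.642 ppm.

(b) Volume: 671 m³ = 671,000 L.
(b) Available chlorine delivered: 2010 g × 0.91 = 1829 g as Cl₂.
(b) Concentration rise: 1829 g / 671,000 L = 2.726 mg/L = 2.73 ppm.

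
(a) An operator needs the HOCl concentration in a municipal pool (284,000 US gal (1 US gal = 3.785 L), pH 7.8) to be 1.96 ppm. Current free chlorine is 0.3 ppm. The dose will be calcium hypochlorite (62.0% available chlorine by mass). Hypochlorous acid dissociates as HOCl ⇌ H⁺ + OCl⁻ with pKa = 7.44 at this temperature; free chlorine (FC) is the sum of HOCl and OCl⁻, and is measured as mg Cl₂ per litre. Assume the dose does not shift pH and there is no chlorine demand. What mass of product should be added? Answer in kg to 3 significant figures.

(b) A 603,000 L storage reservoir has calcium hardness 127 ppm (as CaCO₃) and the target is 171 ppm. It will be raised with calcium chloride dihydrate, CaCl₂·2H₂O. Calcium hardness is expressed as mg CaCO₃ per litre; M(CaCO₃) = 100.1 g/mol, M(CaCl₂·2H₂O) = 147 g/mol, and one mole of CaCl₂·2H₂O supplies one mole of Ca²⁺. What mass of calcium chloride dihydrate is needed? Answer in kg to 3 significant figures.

(a) Volume: 284,000 US gal × 3.785 L/gal = 1,074,940 L.
(a) [OCl⁻]/[HOCl] = 10^(pH − pKa) = 10^(7.8 − 7.44) = 2.291; fraction as HOCl = 1/(1 + 2.291) = 0.3039.
(a) Free chlorine required for 1.96 ppm HOCl: 1.96 / 0.3039 = 6.45 ppm.
(a) FC to add: 6.45 − 0.3 = 6.15 mg/L as Cl₂.
(a) Cl₂ equivalent: 6.15 mg/L × 1,074,940 L = 6611 g.
(a) Product at 62.0% available Cl: 6611 / 0.62 = 10,660 g.

(b) Hardness to add: (171 − 127) = 44 mg/L as CaCO₃ × 603,000 L = 26,530 g as CaCO₃.
(b) Moles of Ca²⁺ (1 mol Ca²⁺ ≡ 1 mol CaCO₃): 26,530 / 100.1 g/mol = 265.1 mol.
(b) Mass of CaCl₂·2H₂O: 265.1 × 147 = 38,960 g.

(a) 10.7 kg; (b) 39.0 kg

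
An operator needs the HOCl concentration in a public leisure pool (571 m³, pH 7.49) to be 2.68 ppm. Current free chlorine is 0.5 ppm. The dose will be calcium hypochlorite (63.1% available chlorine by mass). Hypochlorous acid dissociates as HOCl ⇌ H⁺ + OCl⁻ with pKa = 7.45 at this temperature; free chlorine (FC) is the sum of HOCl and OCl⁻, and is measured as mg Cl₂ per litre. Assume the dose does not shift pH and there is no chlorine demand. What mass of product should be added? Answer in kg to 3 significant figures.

Volume: 571 m³ = 571,000 L.
[OCl⁻]/[HOCl] = 10^(pH − pKa) = 10^(7.49 − 7.45) = 1.096; fraction as HOCl = 1/(1 + 1.096) = 0.477.
Free chlorine required for 2.68 ppm HOCl: 2.68 / 0.477 = 5.619 ppm.
FC to add: 5.619 − 0.5 = 5.119 mg/L as Cl₂.
Cl₂ equivalent: 5.119 mg/L × 571,000 L = 2923 g.
Product at 63.1% available Cl: 2923 / 0.631 = 4632 g.

4.63 kg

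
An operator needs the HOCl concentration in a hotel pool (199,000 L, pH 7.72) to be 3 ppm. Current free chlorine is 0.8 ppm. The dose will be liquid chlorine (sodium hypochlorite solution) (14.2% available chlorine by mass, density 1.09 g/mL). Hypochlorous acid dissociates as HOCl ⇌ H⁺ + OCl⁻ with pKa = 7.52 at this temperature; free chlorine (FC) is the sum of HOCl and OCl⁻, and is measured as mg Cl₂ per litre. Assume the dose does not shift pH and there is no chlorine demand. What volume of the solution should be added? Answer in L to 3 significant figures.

8.94 L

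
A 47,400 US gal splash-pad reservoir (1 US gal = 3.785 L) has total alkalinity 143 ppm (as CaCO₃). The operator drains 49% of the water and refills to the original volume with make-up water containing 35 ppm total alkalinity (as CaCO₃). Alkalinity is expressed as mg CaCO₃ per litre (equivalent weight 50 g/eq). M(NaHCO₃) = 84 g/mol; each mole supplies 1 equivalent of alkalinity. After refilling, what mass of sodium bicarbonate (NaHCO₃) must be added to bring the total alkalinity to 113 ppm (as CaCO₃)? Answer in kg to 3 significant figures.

6.91 kg

Volume: 47,400 US gal × 3.785 L/gal = 179,409 L.
After draining 49% and refilling: 143 × 0.51 + 35 × 0.49 = 90.08 ppm.
Deficit to target: 113 − 90.08 = 22.92 mg/L.
As CaCO₃: 22.92 mg/L × 179,409 L = 4112 g; ÷ 50 g/eq ÷ 1 = 82.24 mol NaHCO₃.
Mass: 82.24 × 84 = 6908 g.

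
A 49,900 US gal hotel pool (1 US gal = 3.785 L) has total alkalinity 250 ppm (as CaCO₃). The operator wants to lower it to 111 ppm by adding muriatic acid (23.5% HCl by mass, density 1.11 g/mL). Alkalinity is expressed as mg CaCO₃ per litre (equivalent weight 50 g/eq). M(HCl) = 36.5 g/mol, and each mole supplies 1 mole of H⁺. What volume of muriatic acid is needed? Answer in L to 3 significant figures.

Volume: 49,900 US gal × 3.785 L/gal = 188,872 L.
Alkalinity to neutralize: (250 − 111) = 139 mg/L as CaCO₃ × 188,872 L = 26,250 g as CaCO₃.
Equivalents of H⁺ required: 26,250 ÷ 50 g/eq = 525.1 eq = 525.1 mol HCl.
Mass of HCl: 525.1 × 36.5 = 19,160 g.
Mass of 23.5% solution: 19,160 / 0.235 = 81,550 g.
Volume: 81,550 g ÷ 1.11 g/mL = 73,470 mL.

73.5 L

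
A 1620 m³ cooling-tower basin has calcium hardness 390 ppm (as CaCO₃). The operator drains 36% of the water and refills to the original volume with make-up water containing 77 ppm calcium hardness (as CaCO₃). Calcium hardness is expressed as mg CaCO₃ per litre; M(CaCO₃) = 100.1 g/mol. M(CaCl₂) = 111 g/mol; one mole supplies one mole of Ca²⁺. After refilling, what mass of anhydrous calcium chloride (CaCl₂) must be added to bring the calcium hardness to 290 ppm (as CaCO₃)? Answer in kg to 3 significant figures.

22.8 kg

Volume: 1620 m³ = 1,620,000 L.
After draining 36% and refilling: 390 × 0.64 + 77 × 0.36 = 277.32 ppm.
Deficit to target: 290 − 277.32 = 12.68 mg/L.
As CaCO₃: 12.68 mg/L × 1,620,000 L = 20,540 g; ÷ 100.1 = 205.2 mol Ca²⁺.
Mass: 205.2 × 111 = 22,780 g.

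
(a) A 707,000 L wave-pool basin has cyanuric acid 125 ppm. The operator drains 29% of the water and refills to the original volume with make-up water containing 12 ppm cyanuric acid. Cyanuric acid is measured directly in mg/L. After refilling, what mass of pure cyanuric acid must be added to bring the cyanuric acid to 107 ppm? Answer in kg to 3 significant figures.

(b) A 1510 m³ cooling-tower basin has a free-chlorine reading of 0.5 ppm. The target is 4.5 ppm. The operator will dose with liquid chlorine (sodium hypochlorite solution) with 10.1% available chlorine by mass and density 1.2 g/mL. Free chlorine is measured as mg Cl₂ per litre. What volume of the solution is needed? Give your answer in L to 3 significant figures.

(a) After draining 29% and refilling: 125 × 0.71 + 12 × 0.29 = 92.23 ppm.
(a) Deficit to target: 107 − 92.23 = 14.77 mg/L.
(a) Mass: 14.77 mg/L × 707,000 L = 10,440 g cyanuric acid.

(b) Volume: 1510 m³ = 1,510,000 L.
(b) Chlorine deficit: 4.5 − 0.5 = 4 ppm = 4 mg/L as Cl₂.
(b) Cl₂ equivalent needed: 4 mg/L × 1,510,000 L = 6,040,000 mg = 6040 g.
(b) Product at 10.1% available chlorine: 6040 / 0.101 = 59,800 g.
(b) Volume at density 1.2 g/mL: 59,800 g ÷ 1.2 g/mL = 49,830 mL.

(a) 10.4 kg; (b) 49.8 L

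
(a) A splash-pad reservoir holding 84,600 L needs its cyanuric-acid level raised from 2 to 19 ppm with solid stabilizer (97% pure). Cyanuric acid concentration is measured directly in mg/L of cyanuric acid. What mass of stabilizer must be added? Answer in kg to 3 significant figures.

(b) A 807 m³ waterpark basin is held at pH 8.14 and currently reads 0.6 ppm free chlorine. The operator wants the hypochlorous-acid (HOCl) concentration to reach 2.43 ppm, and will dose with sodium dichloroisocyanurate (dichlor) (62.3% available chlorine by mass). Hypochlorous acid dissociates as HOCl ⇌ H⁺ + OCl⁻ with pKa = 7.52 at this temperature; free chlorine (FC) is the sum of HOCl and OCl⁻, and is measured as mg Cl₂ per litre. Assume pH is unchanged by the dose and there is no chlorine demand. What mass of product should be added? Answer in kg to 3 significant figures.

(a) 1.48 kg; (b) 15.5 kg

(a) CYA to add: (19 − 2) = 17 mg/L × 84,600 L = 1438 g cyanuric acid.
(a) At 97% purity: 1438 / 0.97 = 1483 g product.

(b) Volume: 807 m³ = 807,000 L.
(b) [OCl⁻]/[HOCl] = 10^(pH − pKa) = 10^(8.14 − 7.52) = 4.169; fraction as HOCl = 1/(1 + 4.169) = 0.1935.
(b) Free chlorine required for 2.43 ppm HOCl: 2.43 / 0.1935 = 12.56 ppm.
(b) FC to add: 12.56 − 0.6 = 11.96 mg/L as Cl₂.
(b) Cl₂ equivalent: 11.96 mg/L × 807,000 L = 9652 g.
(b) Product at 62.3% available Cl: 9652 / 0.623 = 15,490 g.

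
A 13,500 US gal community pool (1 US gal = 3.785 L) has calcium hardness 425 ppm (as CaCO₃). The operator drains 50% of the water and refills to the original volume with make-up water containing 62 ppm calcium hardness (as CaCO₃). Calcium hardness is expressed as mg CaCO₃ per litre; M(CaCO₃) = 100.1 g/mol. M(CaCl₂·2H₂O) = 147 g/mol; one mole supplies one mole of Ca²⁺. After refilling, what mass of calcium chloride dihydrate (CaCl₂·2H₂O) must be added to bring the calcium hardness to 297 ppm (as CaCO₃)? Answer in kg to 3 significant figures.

4.01 kg

Volume: 13,500 US gal × 3.785 L/gal = 51,098 L.
After draining 50% and refilling: 425 × 0.50 + 62 × 0.50 = 243.5 ppm.
Deficit to target: 297 − 243.5 = 53.5 mg/L.
As CaCO₃: 53.5 mg/L × 51,098 L = 2734 g; ÷ 100.1 = 27.31 mol Ca²⁺.
Mass: 27.31 × 147 = 4015 g.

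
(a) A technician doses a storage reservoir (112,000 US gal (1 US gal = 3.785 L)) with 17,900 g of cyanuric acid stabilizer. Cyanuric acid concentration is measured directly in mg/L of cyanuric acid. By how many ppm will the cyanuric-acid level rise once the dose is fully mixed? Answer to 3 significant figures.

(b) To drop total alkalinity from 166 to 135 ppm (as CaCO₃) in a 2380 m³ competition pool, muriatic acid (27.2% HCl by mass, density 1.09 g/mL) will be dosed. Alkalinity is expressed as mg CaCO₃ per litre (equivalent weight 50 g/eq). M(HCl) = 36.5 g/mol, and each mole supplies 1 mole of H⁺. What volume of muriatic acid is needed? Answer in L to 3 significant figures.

(a) 42.2 ppm; (b) 182 L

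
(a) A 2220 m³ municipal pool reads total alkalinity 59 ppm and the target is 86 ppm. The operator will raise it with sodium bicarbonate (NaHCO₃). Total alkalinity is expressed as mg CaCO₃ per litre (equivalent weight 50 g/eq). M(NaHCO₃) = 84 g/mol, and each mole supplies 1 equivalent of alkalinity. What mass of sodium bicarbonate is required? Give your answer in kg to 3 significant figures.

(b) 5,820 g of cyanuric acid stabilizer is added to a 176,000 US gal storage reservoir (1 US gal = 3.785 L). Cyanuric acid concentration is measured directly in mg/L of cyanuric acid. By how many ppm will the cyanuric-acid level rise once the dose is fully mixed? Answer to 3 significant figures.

(a) 101 kg; (b) 8.74 ppm

(a) Volume: 2220 m³ = 2,220,000 L.
(a) Alkalinity to add: (86 − 59) = 27 mg/L as CaCO₃ × 2,220,000 L = 59,940 g as CaCO₃.
(a) Equivalents: 59,940 g ÷ 50 g/eq = 1199 eq.
(a) NaHCO₃ supplies 1 eq per mole → 1199 mol.
(a) Mass: 1199 mol × 84 g/mol = 100,700 g.

(b) Volume: 176,000 US gal × 3.785 L/gal = 666,160 L.
(b) Rise: 5,820 g / 666,160 L × 1000 = 8.737 mg/L.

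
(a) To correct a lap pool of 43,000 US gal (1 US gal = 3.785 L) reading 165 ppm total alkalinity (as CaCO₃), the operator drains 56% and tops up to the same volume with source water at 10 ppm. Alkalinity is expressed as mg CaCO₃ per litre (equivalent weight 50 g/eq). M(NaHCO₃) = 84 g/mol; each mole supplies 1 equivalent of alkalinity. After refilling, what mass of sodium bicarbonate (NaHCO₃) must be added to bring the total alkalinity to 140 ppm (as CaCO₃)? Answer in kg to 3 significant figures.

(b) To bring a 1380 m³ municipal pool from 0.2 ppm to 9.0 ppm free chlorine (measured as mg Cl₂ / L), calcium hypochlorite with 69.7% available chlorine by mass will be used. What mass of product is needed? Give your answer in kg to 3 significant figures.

(a) 16.9 kg; (b) 17.4 kg

(a) Volume: 43,000 US gal × 3.785 L/gal = 162,755 L.
(a) After draining 56% and refilling: 165 × 0.44 + 10 × 0.56 = 78.2 ppm.
(a) Deficit to target: 140 − 78.2 = 61.8 mg/L.
(a) As CaCO₃: 61.8 mg/L × 162,755 L = 10,060 g; ÷ 50 g/eq ÷ 1 = 201.2 mol NaHCO₃.
(a) Mass: 201.2 × 84 = 16,900 g.

(b) Volume: 1380 m³ = 1,380,000 L.
(b) Chlorine deficit: 9.0 − 0.2 = 8.8 ppm = 8.8 mg/L as Cl₂.
(b) Cl₂ equivalent needed: 8.8 mg/L × 1,380,000 L = 12,140,000 mg = 12,140 g.
(b) Product at 69.7% available chlorine: 12,140 / 0.697 = 17,420 g.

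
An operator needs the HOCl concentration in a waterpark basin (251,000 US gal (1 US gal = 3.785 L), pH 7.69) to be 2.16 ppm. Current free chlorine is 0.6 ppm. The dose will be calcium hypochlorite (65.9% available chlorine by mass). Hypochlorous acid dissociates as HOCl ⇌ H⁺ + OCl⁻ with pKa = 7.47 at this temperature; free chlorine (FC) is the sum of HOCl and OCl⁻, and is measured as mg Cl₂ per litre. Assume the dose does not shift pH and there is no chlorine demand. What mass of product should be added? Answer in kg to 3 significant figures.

Volume: 251,000 US gal × 3.785 L/gal = 950,035 L.
[OCl⁻]/[HOCl] = 10^(pH − pKa) = 10^(7.69 − 7.47) = 1.66; fraction as HOCl = 1/(1 + 1.66) = 0.376.
Free chlorine required for 2.16 ppm HOCl: 2.16 / 0.376 = 5.745 ppm.
FC to add: 5.745 − 0.6 = 5.145 mg/L as Cl₂.
Cl₂ equivalent: 5.145 mg/L × 950,035 L = 4888 g.
Product at 65.9% available Cl: 4888 / 0.659 = 7417 g.

7.42 kg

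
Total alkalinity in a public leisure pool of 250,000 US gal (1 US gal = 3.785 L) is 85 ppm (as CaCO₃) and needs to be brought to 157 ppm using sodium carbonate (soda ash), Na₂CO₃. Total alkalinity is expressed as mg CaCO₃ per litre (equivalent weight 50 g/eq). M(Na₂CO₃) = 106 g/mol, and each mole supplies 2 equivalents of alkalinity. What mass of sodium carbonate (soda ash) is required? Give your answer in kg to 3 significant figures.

72.2 kg

Volume: 250,000 US gal × 3.785 L/gal = 946,250 L.
Alkalinity to add: (157 − 85) = 72 mg/L as CaCO₃ × 946,250 L = 68,130 g as CaCO₃.
Equivalents: 68,130 g ÷ 50 g/eq = 1363 eq.
Each mole of Na₂CO₃ supplies 2 eq, so 1363 / 2 = 681.3 mol.
Mass: 681.3 mol × 106 g/mol = 72,220 g.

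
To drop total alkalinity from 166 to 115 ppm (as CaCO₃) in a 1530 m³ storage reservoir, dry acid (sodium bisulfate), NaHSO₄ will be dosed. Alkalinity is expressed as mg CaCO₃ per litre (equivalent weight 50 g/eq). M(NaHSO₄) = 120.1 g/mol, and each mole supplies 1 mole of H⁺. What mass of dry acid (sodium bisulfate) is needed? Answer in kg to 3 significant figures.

Volume: 1530 m³ = 1,530,000 L.
Alkalinity to neutralize: (166 − 115) = 51 mg/L as CaCO₃ × 1,530,000 L = 78,030 g as CaCO₃.
Equivalents of H⁺ required: 78,030 ÷ 50 g/eq = 1561 eq = 1561 mol NaHSO₄.
Mass of NaHSO₄: 1561 × 120.1 = 187,400 g.

187 kg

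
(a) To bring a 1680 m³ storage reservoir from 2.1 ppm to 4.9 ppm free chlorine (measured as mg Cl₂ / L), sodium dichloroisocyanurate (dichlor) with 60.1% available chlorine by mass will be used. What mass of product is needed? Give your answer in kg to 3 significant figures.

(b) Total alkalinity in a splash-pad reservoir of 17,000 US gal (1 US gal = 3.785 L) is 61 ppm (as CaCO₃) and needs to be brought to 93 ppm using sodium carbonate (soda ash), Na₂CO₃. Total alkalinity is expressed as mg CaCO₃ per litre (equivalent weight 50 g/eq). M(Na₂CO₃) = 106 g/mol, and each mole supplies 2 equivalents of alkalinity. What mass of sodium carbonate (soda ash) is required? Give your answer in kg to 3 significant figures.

(a) Volume: 1680 m³ = 1,680,000 L.
(a) Chlorine deficit: 4.9 − 2.1 = 2.8 ppm = 2.8 mg/L as Cl₂.
(a) Cl₂ equivalent needed: 2.8 mg/L × 1,680,000 L = 4,704,000 mg = 4704 g.
(a) Product at 60.1% available chlorine: 4704 / 0.601 = 7827 g.

(b) Volume: 17,000 US gal × 3.785 L/gal = 64,345 L.
(b) Alkalinity to add: (93 − 61) = 32 mg/L as CaCO₃ × 64,345 L = 2059 g as CaCO₃.
(b) Equivalents: 2059 g ÷ 50 g/eq = 41.18 eq.
(b) Each mole of Na₂CO₃ supplies 2 eq, so 41.18 / 2 = 20.59 mol.
(b) Mass: 20.59 mol × 106 g/mol = 2183 g.

(a) 7.83 kg; (b) 2.18 kg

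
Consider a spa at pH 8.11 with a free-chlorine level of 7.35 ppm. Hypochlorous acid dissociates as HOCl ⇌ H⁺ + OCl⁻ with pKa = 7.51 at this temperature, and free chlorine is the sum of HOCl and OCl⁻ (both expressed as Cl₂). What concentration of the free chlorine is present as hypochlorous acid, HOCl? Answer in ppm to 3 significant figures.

[OCl⁻]/[HOCl] = 10^(pH − pKa) = 10^(8.11 − 7.51) = 10^0.60 = 3.981.
Fraction as HOCl = 1 / (1 + 3.981) = 0.2008.
HOCl = 0.2008 × 7.35 ppm = 1.476 ppm.

1.48 ppm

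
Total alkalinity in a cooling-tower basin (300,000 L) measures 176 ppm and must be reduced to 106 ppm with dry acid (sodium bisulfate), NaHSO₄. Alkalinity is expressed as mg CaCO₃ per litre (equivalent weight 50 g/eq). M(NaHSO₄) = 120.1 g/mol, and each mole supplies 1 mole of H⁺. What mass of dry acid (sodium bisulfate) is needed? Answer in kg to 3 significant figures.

50.4 kg

Alkalinity to neutralize: (176 − 106) = 70 mg/L as CaCO₃ × 300,000 L = 21,000 g as CaCO₃.
Equivalents of H⁺ required: 21,000 ÷ 50 g/eq = 420 eq = 420 mol NaHSO₄.
Mass of NaHSO₄: 420 × 120.1 = 50,440 g.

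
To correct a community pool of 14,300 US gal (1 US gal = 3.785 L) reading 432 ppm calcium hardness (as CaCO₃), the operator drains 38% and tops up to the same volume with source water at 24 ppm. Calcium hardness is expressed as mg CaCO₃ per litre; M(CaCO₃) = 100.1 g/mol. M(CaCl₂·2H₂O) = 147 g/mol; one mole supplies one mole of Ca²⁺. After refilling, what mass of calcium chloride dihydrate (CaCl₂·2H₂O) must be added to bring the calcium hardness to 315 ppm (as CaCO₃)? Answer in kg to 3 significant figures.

3.02 kg

Volume: 14,300 US gal × 3.785 L/gal = 54,126 L.
After draining 38% and refilling: 432 × 0.62 + 24 × 0.38 = 276.96 ppm.
Deficit to target: 315 − 276.96 = 38.04 mg/L.
As CaCO₃: 38.04 mg/L × 54,126 L = 2059 g; ÷ 100.1 = 20.57 mol Ca²⁺.
Mass: 20.57 × 147 = 3024 g.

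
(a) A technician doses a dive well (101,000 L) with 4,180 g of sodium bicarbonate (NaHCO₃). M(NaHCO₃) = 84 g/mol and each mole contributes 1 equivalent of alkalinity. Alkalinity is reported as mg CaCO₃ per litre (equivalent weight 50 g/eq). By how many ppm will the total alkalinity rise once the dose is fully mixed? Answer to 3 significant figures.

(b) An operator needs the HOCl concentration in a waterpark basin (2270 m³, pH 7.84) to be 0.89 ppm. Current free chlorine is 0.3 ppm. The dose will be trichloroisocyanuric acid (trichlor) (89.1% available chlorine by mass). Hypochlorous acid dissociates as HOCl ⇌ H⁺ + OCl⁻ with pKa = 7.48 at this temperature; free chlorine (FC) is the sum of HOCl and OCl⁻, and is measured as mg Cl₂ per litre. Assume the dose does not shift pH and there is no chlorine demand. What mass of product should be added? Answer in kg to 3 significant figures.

(a) Moles of NaHCO₃: 4,180 g ÷ 84 g/mol = 49.76 mol → 49.76 eq of alkalinity.
(a) As CaCO₃: 49.76 eq × 50 g/eq = 2488 g.
(a) Rise: 2488 g / 101,000 L × 1000 = 24.63 mg/L.

(b) Volume: 2270 m³ = 2,270,000 L.
(b) [OCl⁻]/[HOCl] = 10^(pH − pKa) = 10^(7.84 − 7.48) = 2.291; fraction as HOCl = 1/(1 + 2.291) = 0.3039.
(b) Free chlorine required for 0.89 ppm HOCl: 0.89 / 0.3039 = 2.929 ppm.
(b) FC to add: 2.929 − 0.3 = 2.629 mg/L as Cl₂.
(b) Cl₂ equivalent: 2.629 mg/L × 2,270,000 L = 5968 g.
(b) Product at 89.1% available Cl: 5968 / 0.891 = 6698 g.

(a) 24.6 ppm; (b) 6.70 kg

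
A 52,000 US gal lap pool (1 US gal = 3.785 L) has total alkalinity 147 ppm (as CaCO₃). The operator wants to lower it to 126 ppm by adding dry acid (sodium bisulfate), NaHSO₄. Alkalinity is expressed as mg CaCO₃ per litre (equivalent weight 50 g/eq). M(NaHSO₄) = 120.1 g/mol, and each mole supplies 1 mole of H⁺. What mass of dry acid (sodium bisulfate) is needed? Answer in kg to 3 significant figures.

9.93 kg

Volume: 52,000 US gal × 3.785 L/gal = 196,820 L.
Alkalinity to neutralize: (147 − 126) = 21 mg/L as CaCO₃ × 196,820 L = 4133 g as CaCO₃.
Equivalents of H⁺ required: 4133 ÷ 50 g/eq = 82.66 eq = 82.66 mol NaHSO₄.
Mass of NaHSO₄: 82.66 × 120.1 = 9928 g.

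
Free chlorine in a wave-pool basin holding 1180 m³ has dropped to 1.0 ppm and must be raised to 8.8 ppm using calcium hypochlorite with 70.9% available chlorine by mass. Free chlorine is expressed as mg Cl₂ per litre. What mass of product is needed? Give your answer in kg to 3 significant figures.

Volume: 1180 m³ = 1,180,000 L.
Chlorine deficit: 8.8 − 1.0 = 7.8 ppm = 7.8 mg/L as Cl₂.
Cl₂ equivalent needed: 7.8 mg/L × 1,180,000 L = 9,204,000 mg = 9204 g.
Product at 70.9% available chlorine: 9204 / 0.709 = 12,980 g.

13.0 kg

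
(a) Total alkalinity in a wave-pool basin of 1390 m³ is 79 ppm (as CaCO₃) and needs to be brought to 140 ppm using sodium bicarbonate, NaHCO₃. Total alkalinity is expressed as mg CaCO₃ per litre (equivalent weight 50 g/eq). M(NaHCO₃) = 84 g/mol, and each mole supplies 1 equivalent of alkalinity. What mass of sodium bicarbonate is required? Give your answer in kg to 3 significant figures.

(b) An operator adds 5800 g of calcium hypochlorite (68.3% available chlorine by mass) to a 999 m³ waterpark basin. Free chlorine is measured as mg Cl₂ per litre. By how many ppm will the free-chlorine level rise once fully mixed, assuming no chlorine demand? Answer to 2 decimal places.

(a) Volume: 1390 m³ = 1,390,000 L.
(a) Alkalinity to add: (140 − 79) = 61 mg/L as CaCO₃ × 1,390,000 L = 84,790 g as CaCO₃.
(a) Equivalents: 84,790 g ÷ 50 g/eq = 1696 eq.
(a) NaHCO₃ supplies 1 eq per mole → 1696 mol.
(a) Mass: 1696 mol × 84 g/mol = 142,400 g.

(b) Volume: 999 m³ = 999,000 L.
(b) Available chlorine delivered: 5800 g × 0.683 = 3961 g as Cl₂.
(b) Concentration rise: 3961 g / 999,000 L = 3.965 mg/L = 3.97 ppm.

(a) 142 kg; (b) 3.97 ppm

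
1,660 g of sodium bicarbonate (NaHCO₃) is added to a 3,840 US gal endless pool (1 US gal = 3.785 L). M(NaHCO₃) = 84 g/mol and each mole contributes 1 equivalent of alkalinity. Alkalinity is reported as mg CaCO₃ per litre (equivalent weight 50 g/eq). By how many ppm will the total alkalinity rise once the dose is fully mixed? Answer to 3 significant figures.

68.0 ppm

Volume: 3,840 US gal × 3.785 L/gal = 14,534 L.
Moles of NaHCO₃: 1,660 g ÷ 84 g/mol = 19.76 mol → 19.76 eq of alkalinity.
As CaCO₃: 19.76 eq × 50 g/eq = 988.1 g.
Rise: 988.1 g / 14,534 L × 1000 = 67.98 mg/L.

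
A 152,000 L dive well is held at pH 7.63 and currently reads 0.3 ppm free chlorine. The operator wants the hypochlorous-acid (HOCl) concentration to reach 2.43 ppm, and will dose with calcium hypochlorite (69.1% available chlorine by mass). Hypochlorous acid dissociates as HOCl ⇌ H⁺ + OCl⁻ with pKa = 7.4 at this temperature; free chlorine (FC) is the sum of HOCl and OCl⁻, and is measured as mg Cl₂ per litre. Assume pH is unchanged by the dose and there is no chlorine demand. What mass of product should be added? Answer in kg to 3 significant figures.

[OCl⁻]/[HOCl] = 10^(pH − pKa) = 10^(7.63 − 7.4) = 1.698; fraction as HOCl = 1/(1 + 1.698) = 0.3706.
Free chlorine required for 2.43 ppm HOCl: 2.43 / 0.3706 = 6.557 ppm.
FC to add: 6.557 − 0.3 = 6.257 mg/L as Cl₂.
Cl₂ equivalent: 6.257 mg/L × 152,000 L = 951 g.
Product at 69.1% available Cl: 951 / 0.691 = 1376 g.

1.38 kg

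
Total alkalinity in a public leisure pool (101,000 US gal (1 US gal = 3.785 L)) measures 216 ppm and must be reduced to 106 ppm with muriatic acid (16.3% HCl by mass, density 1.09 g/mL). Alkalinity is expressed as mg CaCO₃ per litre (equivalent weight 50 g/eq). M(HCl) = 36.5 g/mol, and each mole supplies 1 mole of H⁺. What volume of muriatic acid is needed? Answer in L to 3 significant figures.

Volume: 101,000 US gal × 3.785 L/gal = 382,285 L.
Alkalinity to neutralize: (216 − 106) = 110 mg/L as CaCO₃ × 382,285 L = 42,050 g as CaCO₃.
Equivalents of H⁺ required: 42,050 ÷ 50 g/eq = 841 eq = 841 mol HCl.
Mass of HCl: 841 × 36.5 = 30,700 g.
Mass of 16.3% solution: 30,700 / 0.163 = 188,300 g.
Volume: 188,300 g ÷ 1.09 g/mL = 172,800 mL.

173 L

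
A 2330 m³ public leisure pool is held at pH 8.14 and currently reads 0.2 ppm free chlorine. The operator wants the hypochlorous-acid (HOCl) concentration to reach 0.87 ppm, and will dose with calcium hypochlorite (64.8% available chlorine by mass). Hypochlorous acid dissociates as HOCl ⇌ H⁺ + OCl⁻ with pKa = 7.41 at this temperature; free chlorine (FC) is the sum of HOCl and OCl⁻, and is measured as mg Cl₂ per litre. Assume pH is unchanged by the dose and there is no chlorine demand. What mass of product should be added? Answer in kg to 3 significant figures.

19.2 kg

Volume: 2330 m³ = 2,330,000 L.
[OCl⁻]/[HOCl] = 10^(pH − pKa) = 10^(8.14 − 7.41) = 5.37; fraction as HOCl = 1/(1 + 5.37) = 0.157.
Free chlorine required for 0.87 ppm HOCl: 0.87 / 0.157 = 5.542 ppm.
FC to add: 5.542 − 0.2 = 5.342 mg/L as Cl₂.
Cl₂ equivalent: 5.342 mg/L × 2,330,000 L = 12,450 g.
Product at 64.8% available Cl: 12,450 / 0.648 = 19,210 g.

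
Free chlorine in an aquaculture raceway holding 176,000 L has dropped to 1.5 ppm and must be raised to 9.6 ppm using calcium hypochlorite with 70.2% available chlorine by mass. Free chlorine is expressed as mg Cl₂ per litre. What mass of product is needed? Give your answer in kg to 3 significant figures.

2.03 kg

Chlorine deficit: 9.6 − 1.5 = 8.1 ppm = 8.1 mg/L as Cl₂.
Cl₂ equivalent needed: 8.1 mg/L × 176,000 L = 1,426,000 mg = 1426 g.
Product at 70.2% available chlorine: 1426 / 0.702 = 2031 g.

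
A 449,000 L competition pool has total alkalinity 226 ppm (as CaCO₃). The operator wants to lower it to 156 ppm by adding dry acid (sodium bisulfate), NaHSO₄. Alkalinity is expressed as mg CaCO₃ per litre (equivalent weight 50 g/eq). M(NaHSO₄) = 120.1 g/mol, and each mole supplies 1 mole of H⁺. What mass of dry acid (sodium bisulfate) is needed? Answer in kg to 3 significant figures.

75.5 kg

Alkalinity to neutralize: (226 − 156) = 70 mg/L as CaCO₃ × 449,000 L = 31,430 g as CaCO₃.
Equivalents of H⁺ required: 31,430 ÷ 50 g/eq = 628.6 eq = 628.6 mol NaHSO₄.
Mass of NaHSO₄: 628.6 × 120.1 = 75,490 g.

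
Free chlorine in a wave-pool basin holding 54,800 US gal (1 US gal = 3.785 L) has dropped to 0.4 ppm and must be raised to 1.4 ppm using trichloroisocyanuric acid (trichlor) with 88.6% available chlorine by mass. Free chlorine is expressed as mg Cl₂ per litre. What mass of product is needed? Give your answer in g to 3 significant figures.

234 g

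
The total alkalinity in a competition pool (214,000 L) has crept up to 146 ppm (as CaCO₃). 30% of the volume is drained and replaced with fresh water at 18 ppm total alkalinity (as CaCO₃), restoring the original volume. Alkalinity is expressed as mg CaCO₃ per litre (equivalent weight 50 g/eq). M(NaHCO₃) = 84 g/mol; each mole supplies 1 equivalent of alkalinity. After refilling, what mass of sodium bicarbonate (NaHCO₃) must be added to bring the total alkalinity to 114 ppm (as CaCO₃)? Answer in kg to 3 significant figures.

After draining 30% and refilling: 146 × 0.70 + 18 × 0.30 = 107.6 ppm.
Deficit to target: 114 − 107.6 = 6.4 mg/L.
As CaCO₃: 6.4 mg/L × 214,000 L = 1370 g; ÷ 50 g/eq ÷ 1 = 27.39 mol NaHCO₃.
Mass: 27.39 × 84 = 2301 g.

2.30 kg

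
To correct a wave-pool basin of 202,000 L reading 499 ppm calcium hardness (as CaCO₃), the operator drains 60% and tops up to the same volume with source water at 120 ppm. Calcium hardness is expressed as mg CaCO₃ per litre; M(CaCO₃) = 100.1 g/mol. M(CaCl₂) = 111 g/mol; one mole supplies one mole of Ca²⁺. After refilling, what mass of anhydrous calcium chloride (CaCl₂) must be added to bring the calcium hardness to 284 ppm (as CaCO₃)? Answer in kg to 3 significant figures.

After draining 60% and refilling: 499 × 0.40 + 120 × 0.60 = 271.6 ppm.
Deficit to target: 284 − 271.6 = 12.4 mg/L.
As CaCO₃: 12.4 mg/L × 202,000 L = 2505 g; ÷ 100.1 = 25.02 mol Ca²⁺.
Mass: 25.02 × 111 = 2778 g.

2.78 kg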